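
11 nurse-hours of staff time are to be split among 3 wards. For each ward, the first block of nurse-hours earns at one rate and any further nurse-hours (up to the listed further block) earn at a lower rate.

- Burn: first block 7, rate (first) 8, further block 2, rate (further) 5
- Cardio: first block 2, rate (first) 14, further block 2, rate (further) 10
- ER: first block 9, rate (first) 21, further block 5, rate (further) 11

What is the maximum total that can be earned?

217

Rank every tier by rate: ER/T1 21 > Cardio/T1 14 > ER/T2 11 > Cardio/T2 10 > Burn/T1 8 > Burn/T2 5.
Fill ER T1 block (9 at 21) → 2 left.
Cardio T1 at 14: fill all 2 → 0 left.
Total = 21×9 + 14×2 = 217.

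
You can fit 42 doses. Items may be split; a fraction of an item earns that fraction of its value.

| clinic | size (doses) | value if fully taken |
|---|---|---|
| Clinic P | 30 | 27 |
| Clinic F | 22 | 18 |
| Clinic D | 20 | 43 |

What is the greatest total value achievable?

62.8

Rank by value-to-size ratio: Clinic D 43/20≈2.15, Clinic P 27/30≈0.9, Clinic F 18/22≈0.818.
All 20 doses of Clinic D fit (value 43) → 22 remain.
Only 22 doses remain; take 22/30 of Clinic P for value 27×22/30 = 19.8.
Total value = 62.8.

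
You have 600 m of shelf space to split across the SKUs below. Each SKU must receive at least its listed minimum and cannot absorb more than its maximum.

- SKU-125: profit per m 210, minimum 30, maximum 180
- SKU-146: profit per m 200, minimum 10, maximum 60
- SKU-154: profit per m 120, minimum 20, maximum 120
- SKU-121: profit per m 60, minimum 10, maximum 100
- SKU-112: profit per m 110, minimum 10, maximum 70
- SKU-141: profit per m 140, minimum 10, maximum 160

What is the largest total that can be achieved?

Meeting every minimum uses 30+10+20+10+10+10 = 90 m, leaving 510.
Order the SKUs by profit per m: SKU-125 210 > SKU-146 200 > SKU-141 140 > SKU-154 120 > SKU-112 110 > SKU-121 60.
SKU-125 takes 150 more to reach its cap of 180 — 360 left.
SKU-146: +50 to 60 (cap) — 310 left.
Give SKU-141 150 more to hit its cap of 160 — 160 left.
SKU-154: +100 to 120 (cap) — 60 left.
Give SKU-112 60 more to hit its cap of 70 — 0 left.
Total = 210×180 + 200×60 + 120×120 + 60×10 + 110×70 + 140×160 = 94900.

94900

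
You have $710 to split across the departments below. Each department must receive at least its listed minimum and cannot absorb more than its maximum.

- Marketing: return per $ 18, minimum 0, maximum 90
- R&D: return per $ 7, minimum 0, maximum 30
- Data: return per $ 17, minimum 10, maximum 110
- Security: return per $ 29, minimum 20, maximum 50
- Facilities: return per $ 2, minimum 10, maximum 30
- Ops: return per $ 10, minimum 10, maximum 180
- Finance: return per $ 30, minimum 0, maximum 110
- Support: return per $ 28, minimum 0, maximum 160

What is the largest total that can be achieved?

14540

Meeting every minimum uses 0+0+10+20+10+10+0+0 = 50 $, leaving 660.
Rank by return per $: Finance 30 > Security 29 > Support 28 > Marketing 18 > Data 17 > Ops 10 > R&D 7 > Facilities 2.
Finance takes 110 more to reach its cap of 110 → 550 left.
Give Security 30 more to hit its cap of 50 → 520 left.
Give Support 160 more to hit its cap of 160 → 360 left.
Marketing: +90 to 90 (cap) → 270 left.
Give Data 100 more to hit its cap of 110 → 170 left.
Ops takes 170 more to reach its cap of 180 → 0 left.
Total = 18×90 + 17×110 + 29×50 + 2×10 + 10×180 + 30×110 + 28×160 = 14540.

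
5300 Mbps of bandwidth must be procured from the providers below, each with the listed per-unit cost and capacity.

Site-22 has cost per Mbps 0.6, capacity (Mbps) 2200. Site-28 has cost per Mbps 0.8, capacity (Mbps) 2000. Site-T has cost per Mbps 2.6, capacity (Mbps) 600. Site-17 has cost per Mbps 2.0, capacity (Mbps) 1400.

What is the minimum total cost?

5120

Fill from the cheapest provider first.
Site-22 at 0.6: take all 2200 Mbps → 3100 still needed.
Site-28 (0.8): use full 2000 → 1100 Mbps to go.
Site-17 (2.0): take the remaining 1100 → done.
Site-T: unused.
Cost = 2200×0.6 + 2000×0.8 + 1100×2.0 = 5120.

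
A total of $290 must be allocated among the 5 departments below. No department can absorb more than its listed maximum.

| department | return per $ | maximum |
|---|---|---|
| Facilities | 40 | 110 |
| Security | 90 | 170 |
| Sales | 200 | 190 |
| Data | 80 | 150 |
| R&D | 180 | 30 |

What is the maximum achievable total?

Highest return per $ first: Sales 200 > R&D 180 > Security 90 > Data 80 > Facilities 40.
Sales takes 190 to reach its cap of 190 ; 100 left.
R&D: +30 to 30 (cap) ; 70 left.
Security has room for 170 but only 70 remain, so it gets 70.
Total = 90×70 + 200×190 + 180×30 = 49700.

49700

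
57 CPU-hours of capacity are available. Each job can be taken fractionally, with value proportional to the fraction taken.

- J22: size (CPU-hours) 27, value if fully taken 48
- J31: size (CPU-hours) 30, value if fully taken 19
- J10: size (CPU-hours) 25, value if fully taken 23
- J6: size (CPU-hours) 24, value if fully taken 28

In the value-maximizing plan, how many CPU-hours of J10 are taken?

Sort by value density: J22 48/27≈1.78, J6 28/24≈1.17, J10 23/25≈0.92, J31 19/30≈0.633.
J22: take in full, 27 CPU-hours for value 48 ; 30 left.
J6: take in full, 24 CPU-hours for value 28 ; 6 left.
6 CPU-hours left: a 6/25 share of J10 gives 23×6/25 = 5.52.

6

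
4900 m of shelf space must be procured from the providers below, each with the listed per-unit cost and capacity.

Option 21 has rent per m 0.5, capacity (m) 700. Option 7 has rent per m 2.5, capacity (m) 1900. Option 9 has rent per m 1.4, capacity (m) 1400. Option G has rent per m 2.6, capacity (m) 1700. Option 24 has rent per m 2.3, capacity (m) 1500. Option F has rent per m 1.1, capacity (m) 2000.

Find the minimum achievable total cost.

Cheapest first:
Option 21 at 0.5: take all 700 m — 4200 still needed.
Option F (1.1): use full 2000 — 2200 m to go.
Option 9 at 1.4: take all 1400 m — 800 still needed.
Option 24 (2.3): take the remaining 800 — done.
Option 7, Option G: unused.
Cost = 700×0.5 + 2000×1.1 + 1400×1.4 + 800×2.3 = 6350.

6350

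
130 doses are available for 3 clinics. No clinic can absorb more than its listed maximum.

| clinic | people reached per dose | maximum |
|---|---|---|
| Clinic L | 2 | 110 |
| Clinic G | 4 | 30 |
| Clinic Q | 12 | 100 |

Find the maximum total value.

1320

Order the clinics by people reached per dose: Clinic Q 12 > Clinic G 4 > Clinic L 2.
Give Clinic Q 100 to hit its cap of 100 — 30 left.
Clinic G takes 30 to reach its cap of 30 — 0 left.
Total = 4×30 + 12×100 = 1320.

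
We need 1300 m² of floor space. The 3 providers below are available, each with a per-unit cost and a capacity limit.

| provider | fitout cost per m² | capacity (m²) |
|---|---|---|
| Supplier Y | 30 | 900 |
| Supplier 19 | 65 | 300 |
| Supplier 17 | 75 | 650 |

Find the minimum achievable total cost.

Use providers in increasing cost order.
Take 900 from Supplier Y at 30 → need 400 more.
Supplier 19 at 65: take all 300 m² → 100 still needed.
Supplier 17 (75): take the remaining 100 → done.
Cost = 900×30 + 300×65 + 100×75 = 54000.

54000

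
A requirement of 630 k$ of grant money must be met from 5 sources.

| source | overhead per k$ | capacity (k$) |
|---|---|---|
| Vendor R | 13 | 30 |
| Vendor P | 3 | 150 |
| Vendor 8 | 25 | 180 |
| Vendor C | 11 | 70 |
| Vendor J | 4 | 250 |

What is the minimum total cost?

5860

Fill from the cheapest source first.
Vendor P at 3: take all 150 k$ → 480 still needed.
Vendor J (4): use full 250 → 230 k$ to go.
Take 70 from Vendor C at 11 → need 160 more.
Vendor R at 13: take all 30 k$ → 130 still needed.
Take 130 from Vendor 8 at 25 to finish.
Cost = 150×3 + 250×4 + 70×11 + 30×13 + 130×25 = 5860.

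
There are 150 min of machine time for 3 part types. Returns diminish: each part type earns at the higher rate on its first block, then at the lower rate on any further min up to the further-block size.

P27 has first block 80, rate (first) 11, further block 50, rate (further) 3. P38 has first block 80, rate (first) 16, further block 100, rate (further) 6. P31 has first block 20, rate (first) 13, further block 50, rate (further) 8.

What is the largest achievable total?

Order all 6 blocks by rate: P38/first 16 > P31/first 13 > P27/first 11 > P31/second 8 > P38/second 6 > P27/second 3.
P38/first (16): +80 ; 70 left.
P31 first at 13: fill all 20 ; 50 left.
P27/first: +50 of 80 at 11; pool empty.
Total = 16×80 + 13×20 + 11×50 = 2090.

2090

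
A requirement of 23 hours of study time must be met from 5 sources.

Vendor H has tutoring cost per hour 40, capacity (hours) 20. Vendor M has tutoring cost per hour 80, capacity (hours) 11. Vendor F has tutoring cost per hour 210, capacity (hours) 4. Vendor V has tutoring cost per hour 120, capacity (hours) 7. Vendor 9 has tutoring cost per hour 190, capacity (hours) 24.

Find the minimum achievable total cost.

Cheapest first:
Vendor H at 40: take all 20 hours → 3 still needed.
Take 3 from Vendor M at 80 to finish.
Vendor V, Vendor 9, Vendor F: unused.
Cost = 20×40 + 3×80 = 1040.

1040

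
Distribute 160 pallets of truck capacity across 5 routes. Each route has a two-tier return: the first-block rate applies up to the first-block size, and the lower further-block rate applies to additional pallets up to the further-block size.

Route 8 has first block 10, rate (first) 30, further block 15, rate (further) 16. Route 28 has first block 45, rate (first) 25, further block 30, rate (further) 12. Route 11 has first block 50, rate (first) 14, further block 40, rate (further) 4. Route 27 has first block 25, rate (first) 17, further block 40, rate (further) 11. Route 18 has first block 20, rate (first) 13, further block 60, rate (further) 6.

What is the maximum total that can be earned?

2985

Rank every tier by rate: Route 8/T1 30 > Route 28/T1 25 > Route 27/T1 17 > Route 8/T2 16 > Route 11/T1 14 > Route 18/T1 13 > Route 28/T2 12 > Route 27/T2 11 > Route 18/T2 6 > Route 11/T2 4.
Route 8 T1 at 30: fill all 10 ; 150 left.
Route 28 T1 at 25: fill all 45 ; 105 left.
Fill Route 27 T1 block (25 at 17) ; 80 left.
Fill Route 8 T2 block (15 at 16) ; 65 left.
Fill Route 11 T1 block (50 at 14) ; 15 left.
Route 18/T1: +15 of 20 at 13; pool empty.
Total = 30×10 + 25×45 + 17×25 + 16×15 + 14×50 + 13×15 = 2985.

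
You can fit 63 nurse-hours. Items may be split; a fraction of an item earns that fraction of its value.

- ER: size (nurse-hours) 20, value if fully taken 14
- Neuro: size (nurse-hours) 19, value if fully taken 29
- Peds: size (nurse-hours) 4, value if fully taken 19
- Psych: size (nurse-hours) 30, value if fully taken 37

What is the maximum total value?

92

Sort by value density: Peds 19/4≈4.75, Neuro 29/19≈1.53, Psych 37/30≈1.23, ER 14/20≈0.7.
All 4 nurse-hours of Peds fit (value 19) → 59 remain.
Neuro: take in full, 19 nurse-hours for value 29 → 40 left.
Psych: take in full, 30 nurse-hours for value 37 → 10 left.
10 nurse-hours left: a 10/20 share of ER gives 14×10/20 = 7.
Total value = 92.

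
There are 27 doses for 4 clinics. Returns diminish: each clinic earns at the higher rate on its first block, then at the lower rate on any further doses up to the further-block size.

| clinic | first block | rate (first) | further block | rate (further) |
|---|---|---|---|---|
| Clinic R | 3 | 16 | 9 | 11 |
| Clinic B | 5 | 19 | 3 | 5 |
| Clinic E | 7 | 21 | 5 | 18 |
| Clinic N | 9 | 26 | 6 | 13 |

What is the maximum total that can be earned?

Order all 8 blocks by rate: Clinic N/tier1 26 > Clinic E/tier1 21 > Clinic B/tier1 19 > Clinic E/tier2 18 > Clinic R/tier1 16 > Clinic N/tier2 13 > Clinic R/tier2 11 > Clinic B/tier2 5.
Clinic N/tier1 (26): +9 ; 18 left.
Clinic E/tier1 (21): +7 ; 11 left.
Fill Clinic B tier1 block (5 at 19) ; 6 left.
Clinic E tier2 at 18: fill all 5 ; 1 left.
Clinic R tier1 at 16: only 1 left, fill 1.
Total = 26×9 + 21×7 + 19×5 + 18×5 + 16×1 = 582.

582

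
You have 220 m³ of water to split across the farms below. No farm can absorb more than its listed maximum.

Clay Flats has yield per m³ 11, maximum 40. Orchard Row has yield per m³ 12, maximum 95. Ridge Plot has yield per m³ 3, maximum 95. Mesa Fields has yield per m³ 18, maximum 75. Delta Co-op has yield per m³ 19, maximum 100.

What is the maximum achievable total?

Highest yield per m³ first: Delta Co-op 19 > Mesa Fields 18 > Orchard Row 12 > Clay Flats 11 > Ridge Plot 3.
Delta Co-op: +100 to 100 (cap) ; 120 left.
Mesa Fields takes 75 to reach its cap of 75 ; 45 left.
Orchard Row has room for 95 but only 45 remain, so it gets 45.
Total = 12×45 + 18×75 + 19×100 = 3790.

3790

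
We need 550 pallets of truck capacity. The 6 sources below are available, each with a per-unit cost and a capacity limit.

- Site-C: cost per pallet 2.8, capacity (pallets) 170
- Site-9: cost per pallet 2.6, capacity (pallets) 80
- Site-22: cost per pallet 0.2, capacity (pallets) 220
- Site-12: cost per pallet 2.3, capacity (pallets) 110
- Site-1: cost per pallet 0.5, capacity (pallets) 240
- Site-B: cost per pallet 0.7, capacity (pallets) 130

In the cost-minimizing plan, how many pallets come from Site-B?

Fill from the cheapest source first.
Take 220 from Site-22 at 0.2 — need 330 more.
Site-1 (0.5): use full 240 — 90 pallets to go.
Take 90 from Site-B at 0.7 to finish.
Site-12, Site-9, Site-C: unused.

90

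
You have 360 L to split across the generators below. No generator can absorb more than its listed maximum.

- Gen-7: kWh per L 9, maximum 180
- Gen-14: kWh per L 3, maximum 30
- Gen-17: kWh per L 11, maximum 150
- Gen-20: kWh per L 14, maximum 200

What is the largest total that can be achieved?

4540

Order the generators by kWh per L: Gen-20 14 > Gen-17 11 > Gen-7 9 > Gen-14 3.
Gen-20: +200 to 200 (cap) — 160 left.
Gen-17: +150 to 150 (cap) — 10 left.
Only 10 left; Gen-7 takes them to reach 10.
Total = 9×10 + 11×150 + 14×200 = 4540.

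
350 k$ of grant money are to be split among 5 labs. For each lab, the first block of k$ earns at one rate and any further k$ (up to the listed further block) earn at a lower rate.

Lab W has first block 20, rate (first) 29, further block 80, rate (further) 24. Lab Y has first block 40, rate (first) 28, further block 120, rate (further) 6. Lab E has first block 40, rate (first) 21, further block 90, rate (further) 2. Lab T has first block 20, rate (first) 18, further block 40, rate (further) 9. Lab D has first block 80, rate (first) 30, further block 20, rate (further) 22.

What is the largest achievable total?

8080

Treat each block as its own option and order by rate: Lab D/tier1 30 > Lab W/tier1 29 > Lab Y/tier1 28 > Lab W/tier2 24 > Lab D/tier2 22 > Lab E/tier1 21 > Lab T/tier1 18 > Lab T/tier2 9 > Lab Y/tier2 6 > Lab E/tier2 2.
Lab D/tier1 (30): +80 ; 270 left.
Lab W/tier1 (29): +20 ; 250 left.
Lab Y/tier1 (28): +40 ; 210 left.
Lab W/tier2 (24): +80 ; 130 left.
Fill Lab D tier2 block (20 at 22) ; 110 left.
Fill Lab E tier1 block (40 at 21) ; 70 left.
Lab T tier1 at 18: fill all 20 ; 50 left.
Lab T tier2 at 9: fill all 40 ; 10 left.
10 remain; put them into Lab Y tier2 at 6.
Total = 30×80 + 29×20 + 28×40 + 24×80 + 22×20 + 21×40 + 18×20 + 9×40 + 6×10 = 8080.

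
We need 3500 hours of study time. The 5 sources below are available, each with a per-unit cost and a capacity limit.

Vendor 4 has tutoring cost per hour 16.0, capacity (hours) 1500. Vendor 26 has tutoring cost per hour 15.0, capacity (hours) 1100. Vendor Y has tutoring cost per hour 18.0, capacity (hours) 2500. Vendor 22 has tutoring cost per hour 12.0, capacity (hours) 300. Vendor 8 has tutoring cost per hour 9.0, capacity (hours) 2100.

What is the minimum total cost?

39000

Use sources in increasing cost order.
Vendor 8 (9.0): use full 2100 — 1400 hours to go.
Vendor 22 at 12.0: take all 300 hours — 1100 still needed.
Vendor 26 (15.0): use full 1100 — 0 hours to go.
Vendor 4, Vendor Y: unused.
Cost = 2100×9.0 + 300×12.0 + 1100×15.0 = 39000.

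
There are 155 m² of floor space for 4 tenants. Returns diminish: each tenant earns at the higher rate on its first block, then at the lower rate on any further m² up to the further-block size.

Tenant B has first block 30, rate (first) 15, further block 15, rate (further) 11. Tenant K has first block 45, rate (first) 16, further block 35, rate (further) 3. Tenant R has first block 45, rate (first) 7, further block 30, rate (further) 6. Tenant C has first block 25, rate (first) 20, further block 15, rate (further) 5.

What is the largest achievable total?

Order all 8 blocks by rate: Tenant C/tier1 20 > Tenant K/tier1 16 > Tenant B/tier1 15 > Tenant B/tier2 11 > Tenant R/tier1 7 > Tenant R/tier2 6 > Tenant C/tier2 5 > Tenant K/tier2 3.
Tenant C/tier1 (20): +25 — 130 left.
Fill Tenant K tier1 block (45 at 16) — 85 left.
Fill Tenant B tier1 block (30 at 15) — 55 left.
Tenant B tier2 at 11: fill all 15 — 40 left.
Tenant R tier1 at 7: only 40 left, fill 40.
Total = 20×25 + 16×45 + 15×30 + 11×15 + 7×40 = 2115.

2115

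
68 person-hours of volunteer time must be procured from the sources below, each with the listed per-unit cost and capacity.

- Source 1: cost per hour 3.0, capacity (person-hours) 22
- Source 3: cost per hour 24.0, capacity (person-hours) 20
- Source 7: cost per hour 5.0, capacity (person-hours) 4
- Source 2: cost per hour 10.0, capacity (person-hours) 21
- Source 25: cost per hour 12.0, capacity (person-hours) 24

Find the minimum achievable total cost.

548

Fill from the cheapest source first.
Source 1 at 3.0: take all 22 person-hours ; 46 still needed.
Source 7 (5.0): use full 4 ; 42 person-hours to go.
Take 21 from Source 2 at 10.0 ; need 21 more.
Source 25 at 12.0: take 21 of its 24 ; requirement met.
Source 3: unused.
Cost = 22×3.0 + 4×5.0 + 21×10.0 + 21×12.0 = 548.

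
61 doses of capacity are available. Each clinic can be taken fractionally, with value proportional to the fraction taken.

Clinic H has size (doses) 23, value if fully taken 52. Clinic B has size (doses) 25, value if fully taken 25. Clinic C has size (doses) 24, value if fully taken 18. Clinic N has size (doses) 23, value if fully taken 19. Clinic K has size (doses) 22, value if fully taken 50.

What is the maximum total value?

Rank by value-to-size ratio: Clinic K 50/22≈2.27, Clinic H 52/23≈2.26, Clinic B 25/25≈1, Clinic N 19/23≈0.826, Clinic C 18/24≈0.75.
Take all of Clinic K (22 doses, value 50) ; 39 doses left.
Clinic H: take in full, 23 doses for value 52 ; 16 left.
Fill the last 16 doses with part of Clinic B: 16/25 of it earns 16.
Total value = 118.

118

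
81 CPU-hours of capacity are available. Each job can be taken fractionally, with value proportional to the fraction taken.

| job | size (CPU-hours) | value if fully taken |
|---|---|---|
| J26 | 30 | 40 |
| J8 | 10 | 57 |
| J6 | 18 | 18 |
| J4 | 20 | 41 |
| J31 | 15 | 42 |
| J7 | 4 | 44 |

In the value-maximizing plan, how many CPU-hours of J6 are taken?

2

Rank by value-to-size ratio: J7 44/4≈11, J8 57/10≈5.7, J31 42/15≈2.8, J4 41/20≈2.05, J26 40/30≈1.33, J6 18/18≈1.
J7: take in full, 4 CPU-hours for value 44 → 77 left.
Take all of J8 (10 CPU-hours, value 57) → 67 CPU-hours left.
All 15 CPU-hours of J31 fit (value 42) → 52 remain.
All 20 CPU-hours of J4 fit (value 41) → 32 remain.
Take all of J26 (30 CPU-hours, value 40) → 2 CPU-hours left.
2 CPU-hours left: a 2/18 share of J6 gives 18×2/18 = 2.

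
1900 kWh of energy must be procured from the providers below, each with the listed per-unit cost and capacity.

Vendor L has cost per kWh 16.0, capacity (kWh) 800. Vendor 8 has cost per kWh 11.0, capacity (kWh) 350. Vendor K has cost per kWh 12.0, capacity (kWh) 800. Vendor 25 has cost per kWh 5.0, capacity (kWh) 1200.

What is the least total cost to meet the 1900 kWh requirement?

14050

Fill from the cheapest provider first.
Take 1200 from Vendor 25 at 5.0 ; need 700 more.
Vendor 8 at 11.0: take all 350 kWh ; 350 still needed.
Vendor K at 12.0: take 350 of its 800 ; requirement met.
Vendor L: unused.
Cost = 1200×5.0 + 350×11.0 + 350×12.0 = 14050.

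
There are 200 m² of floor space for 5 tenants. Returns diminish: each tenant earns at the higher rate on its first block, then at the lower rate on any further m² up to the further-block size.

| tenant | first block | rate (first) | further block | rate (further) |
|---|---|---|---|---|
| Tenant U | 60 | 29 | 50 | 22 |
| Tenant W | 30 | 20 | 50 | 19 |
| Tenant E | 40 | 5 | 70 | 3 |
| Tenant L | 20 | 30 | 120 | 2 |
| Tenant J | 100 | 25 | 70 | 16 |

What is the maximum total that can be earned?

5280

Rank every tier by rate: Tenant L/tier1 30 > Tenant U/tier1 29 > Tenant J/tier1 25 > Tenant U/tier2 22 > Tenant W/tier1 20 > Tenant W/tier2 19 > Tenant J/tier2 16 > Tenant E/tier1 5 > Tenant E/tier2 3 > Tenant L/tier2 2.
Tenant L tier1 at 30: fill all 20 → 180 left.
Tenant U tier1 at 29: fill all 60 → 120 left.
Tenant J/tier1 (25): +100 → 20 left.
Tenant U/tier2: +20 of 50 at 22; pool empty.
Total = 30×20 + 29×60 + 25×100 + 22×20 = 5280.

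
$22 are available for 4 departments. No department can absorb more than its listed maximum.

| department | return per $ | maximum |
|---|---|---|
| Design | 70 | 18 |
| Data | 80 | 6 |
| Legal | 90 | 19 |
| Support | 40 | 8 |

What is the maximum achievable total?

1950

Rank by return per $: Legal 90 > Data 80 > Design 70 > Support 40.
Give Legal 19 to hit its cap of 19 ; 3 left.
Data: +3 (room for 6) → 3. Pool exhausted.
Total = 80×3 + 90×19 = 1950.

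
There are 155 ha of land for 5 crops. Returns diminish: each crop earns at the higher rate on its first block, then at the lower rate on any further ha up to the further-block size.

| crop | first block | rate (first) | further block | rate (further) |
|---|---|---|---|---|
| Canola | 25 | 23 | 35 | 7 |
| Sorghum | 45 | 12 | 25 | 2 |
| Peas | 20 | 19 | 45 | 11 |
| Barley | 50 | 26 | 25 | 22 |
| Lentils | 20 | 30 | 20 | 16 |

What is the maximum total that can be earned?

Order all 10 blocks by rate: Lentils/tier1 30 > Barley/tier1 26 > Canola/tier1 23 > Barley/tier2 22 > Peas/tier1 19 > Lentils/tier2 16 > Sorghum/tier1 12 > Peas/tier2 11 > Canola/tier2 7 > Sorghum/tier2 2.
Fill Lentils tier1 block (20 at 30) — 135 left.
Barley/tier1 (26): +50 — 85 left.
Fill Canola tier1 block (25 at 23) — 60 left.
Barley tier2 at 22: fill all 25 — 35 left.
Fill Peas tier1 block (20 at 19) — 15 left.
Lentils tier2 at 16: only 15 left, fill 15.
Total = 30×20 + 26×50 + 23×25 + 22×25 + 19×20 + 16×15 = 3645.

3645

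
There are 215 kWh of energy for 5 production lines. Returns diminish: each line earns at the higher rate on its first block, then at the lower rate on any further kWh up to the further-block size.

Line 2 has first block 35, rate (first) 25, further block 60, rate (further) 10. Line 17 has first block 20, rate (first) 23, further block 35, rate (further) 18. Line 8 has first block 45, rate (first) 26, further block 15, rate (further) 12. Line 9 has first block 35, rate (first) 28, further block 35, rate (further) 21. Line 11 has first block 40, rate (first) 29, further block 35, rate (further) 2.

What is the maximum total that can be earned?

5470

Rank every tier by rate: Line 11/first 29 > Line 9/first 28 > Line 8/first 26 > Line 2/first 25 > Line 17/first 23 > Line 9/second 21 > Line 17/second 18 > Line 8/second 12 > Line 2/second 10 > Line 11/second 2.
Line 11 first at 29: fill all 40 ; 175 left.
Line 9/first (28): +35 ; 140 left.
Line 8/first (26): +45 ; 95 left.
Line 2/first (25): +35 ; 60 left.
Line 17/first (23): +20 ; 40 left.
Fill Line 9 second block (35 at 21) ; 5 left.
Line 17 second at 18: only 5 left, fill 5.
Total = 29×40 + 28×35 + 26×45 + 25×35 + 23×20 + 21×35 + 18×5 = 5470.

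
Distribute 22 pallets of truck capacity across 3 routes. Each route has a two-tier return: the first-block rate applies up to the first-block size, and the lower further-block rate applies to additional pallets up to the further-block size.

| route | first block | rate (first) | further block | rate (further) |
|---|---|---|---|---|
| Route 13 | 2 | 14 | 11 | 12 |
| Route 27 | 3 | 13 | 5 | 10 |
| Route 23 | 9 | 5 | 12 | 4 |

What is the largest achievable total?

Rank every tier by rate: Route 13/tier1 14 > Route 27/tier1 13 > Route 13/tier2 12 > Route 27/tier2 10 > Route 23/tier1 5 > Route 23/tier2 4.
Route 13 tier1 at 14: fill all 2 → 20 left.
Fill Route 27 tier1 block (3 at 13) → 17 left.
Fill Route 13 tier2 block (11 at 12) → 6 left.
Route 27 tier2 at 10: fill all 5 → 1 left.
Route 23 tier1 at 5: only 1 left, fill 1.
Total = 14×2 + 13×3 + 12×11 + 10×5 + 5×1 = 254.

254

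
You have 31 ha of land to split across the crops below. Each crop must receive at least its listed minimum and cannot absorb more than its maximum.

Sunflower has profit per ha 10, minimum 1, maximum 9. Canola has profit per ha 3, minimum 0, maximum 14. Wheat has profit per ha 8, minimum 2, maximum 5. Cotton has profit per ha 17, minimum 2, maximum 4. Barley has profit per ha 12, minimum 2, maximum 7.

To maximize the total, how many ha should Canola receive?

6

Meeting every minimum uses 1+0+2+2+2 = 7 ha, leaving 24.
Order the crops by profit per ha: Cotton 17 > Barley 12 > Sunflower 10 > Wheat 8 > Canola 3.
Cotton takes 2 more to reach its cap of 4 ; 22 left.
Barley takes 5 more to reach its cap of 7 ; 17 left.
Sunflower takes 8 more to reach its cap of 9 ; 9 left.
Wheat takes 3 more to reach its cap of 5 ; 6 left.
Only 6 left; Canola takes them to reach 6.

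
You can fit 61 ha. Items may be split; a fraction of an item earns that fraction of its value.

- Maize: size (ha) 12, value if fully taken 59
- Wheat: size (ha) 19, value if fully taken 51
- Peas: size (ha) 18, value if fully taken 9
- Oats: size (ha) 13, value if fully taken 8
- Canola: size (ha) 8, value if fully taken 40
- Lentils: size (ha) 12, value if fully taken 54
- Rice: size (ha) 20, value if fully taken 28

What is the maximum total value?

Rank by value-to-size ratio: Canola 40/8≈5, Maize 59/12≈4.92, Lentils 54/12≈4.5, Wheat 51/19≈2.68, Rice 28/20≈1.4, Oats 8/13≈0.615, Peas 9/18≈0.5.
All 8 ha of Canola fit (value 40) — 53 remain.
Take all of Maize (12 ha, value 59) — 41 ha left.
Take all of Lentils (12 ha, value 54) — 29 ha left.
Wheat: take in full, 19 ha for value 51 — 10 left.
Fill the last 10 ha with part of Rice: 10/20 of it earns 14.
Total value = 218.

218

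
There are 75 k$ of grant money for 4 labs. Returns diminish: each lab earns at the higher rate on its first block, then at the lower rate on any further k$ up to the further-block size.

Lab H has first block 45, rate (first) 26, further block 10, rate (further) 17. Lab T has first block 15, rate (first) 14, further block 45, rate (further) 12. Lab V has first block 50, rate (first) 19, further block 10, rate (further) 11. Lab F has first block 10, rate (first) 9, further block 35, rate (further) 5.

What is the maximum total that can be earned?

Rank every tier by rate: Lab H/tier1 26 > Lab V/tier1 19 > Lab H/tier2 17 > Lab T/tier1 14 > Lab T/tier2 12 > Lab V/tier2 11 > Lab F/tier1 9 > Lab F/tier2 5.
Lab H/tier1 (26): +45 ; 30 left.
30 remain; put them into Lab V tier1 at 19.
Total = 26×45 + 19×30 = 1740.

1740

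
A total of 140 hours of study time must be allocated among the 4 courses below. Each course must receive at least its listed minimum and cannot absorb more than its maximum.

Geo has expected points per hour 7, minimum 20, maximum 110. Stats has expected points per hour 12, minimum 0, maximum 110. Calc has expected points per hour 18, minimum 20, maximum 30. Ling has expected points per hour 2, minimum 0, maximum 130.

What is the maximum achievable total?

1760

Meeting every minimum uses 20+0+20+0 = 40 hours, leaving 100.
Order the courses by expected points per hour: Calc 18 > Stats 12 > Geo 7 > Ling 2.
Calc: +10 to 30 (cap) — 90 left.
Stats has room for 110 more but only 90 remain, so it gets 90.
Total = 7×20 + 12×90 + 18×30 = 1760.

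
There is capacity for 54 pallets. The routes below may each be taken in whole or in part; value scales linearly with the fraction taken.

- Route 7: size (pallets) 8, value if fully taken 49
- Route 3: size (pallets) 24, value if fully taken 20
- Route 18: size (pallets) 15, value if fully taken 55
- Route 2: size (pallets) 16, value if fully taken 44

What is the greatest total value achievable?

Best value per unit of size first: Route 7 49/8≈6.12, Route 18 55/15≈3.67, Route 2 44/16≈2.75, Route 3 20/24≈0.833.
Take all of Route 7 (8 pallets, value 49) — 46 pallets left.
Take all of Route 18 (15 pallets, value 55) — 31 pallets left.
Route 2: take in full, 16 pallets for value 44 — 15 left.
15 pallets left: a 15/24 share of Route 3 gives 20×15/24 = 12.5.
Total value = 160.5.

160.5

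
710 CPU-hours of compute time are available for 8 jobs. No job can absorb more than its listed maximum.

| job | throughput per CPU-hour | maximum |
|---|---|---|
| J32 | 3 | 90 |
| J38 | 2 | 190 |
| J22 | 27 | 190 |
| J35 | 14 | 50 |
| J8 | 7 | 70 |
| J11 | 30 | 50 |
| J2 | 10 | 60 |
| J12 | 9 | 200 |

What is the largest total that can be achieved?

10490

Highest throughput per CPU-hour first: J11 30 > J22 27 > J35 14 > J2 10 > J12 9 > J8 7 > J32 3 > J38 2.
Give J11 50 to hit its cap of 50 → 660 left.
J22 takes 190 to reach its cap of 190 → 470 left.
J35: +50 to 50 (cap) → 420 left.
J2: +60 to 60 (cap) → 360 left.
Give J12 200 to hit its cap of 200 → 160 left.
Give J8 70 to hit its cap of 70 → 90 left.
J32: +90 to 90 (cap) → 0 left.
Total = 3×90 + 27×190 + 14×50 + 7×70 + 30×50 + 10×60 + 9×200 = 10490.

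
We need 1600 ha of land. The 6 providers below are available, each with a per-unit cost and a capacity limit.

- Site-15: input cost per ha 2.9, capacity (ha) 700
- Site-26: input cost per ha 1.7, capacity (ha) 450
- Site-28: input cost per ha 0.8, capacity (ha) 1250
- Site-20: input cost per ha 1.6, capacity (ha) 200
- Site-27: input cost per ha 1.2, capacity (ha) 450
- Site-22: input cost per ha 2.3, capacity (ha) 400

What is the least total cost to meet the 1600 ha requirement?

1420

Use providers in increasing cost order.
Site-28 at 0.8: take all 1250 ha — 350 still needed.
Site-27 at 1.2: take 350 of its 450 — requirement met.
Site-20, Site-26, Site-22, Site-15: unused.
Cost = 1250×0.8 + 350×1.2 = 1420.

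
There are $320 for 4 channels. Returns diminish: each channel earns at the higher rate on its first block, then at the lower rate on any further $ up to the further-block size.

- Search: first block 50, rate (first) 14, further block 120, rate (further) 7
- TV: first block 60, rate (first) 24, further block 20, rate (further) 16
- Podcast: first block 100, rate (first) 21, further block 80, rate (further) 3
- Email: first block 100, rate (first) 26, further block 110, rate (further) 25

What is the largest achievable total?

Rank every tier by rate: Email/first 26 > Email/second 25 > TV/first 24 > Podcast/first 21 > TV/second 16 > Search/first 14 > Search/second 7 > Podcast/second 3.
Email first at 26: fill all 100 — 220 left.
Email/second (25): +110 — 110 left.
Fill TV first block (60 at 24) — 50 left.
Podcast first at 21: only 50 left, fill 50.
Total = 26×100 + 25×110 + 24×60 + 21×50 = 7840.

7840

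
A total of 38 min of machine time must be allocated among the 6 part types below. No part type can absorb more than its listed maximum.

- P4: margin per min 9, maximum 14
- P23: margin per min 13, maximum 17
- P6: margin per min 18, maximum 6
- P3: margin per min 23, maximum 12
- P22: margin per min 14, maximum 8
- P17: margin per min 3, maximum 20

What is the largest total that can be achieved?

Rank by margin per min: P3 23 > P6 18 > P22 14 > P23 13 > P4 9 > P17 3.
Give P3 12 to hit its cap of 12 → 26 left.
Give P6 6 to hit its cap of 6 → 20 left.
P22: +8 to 8 (cap) → 12 left.
P23: +12 (room for 17) → 12. Pool exhausted.
Total = 13×12 + 18×6 + 23×12 + 14×8 = 652.

652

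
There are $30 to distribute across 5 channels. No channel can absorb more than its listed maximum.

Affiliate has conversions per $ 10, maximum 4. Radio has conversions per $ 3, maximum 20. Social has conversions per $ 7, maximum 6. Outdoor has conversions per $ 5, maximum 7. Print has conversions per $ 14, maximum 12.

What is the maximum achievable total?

Order the channels by conversions per $: Print 14 > Affiliate 10 > Social 7 > Outdoor 5 > Radio 3.
Print: +12 to 12 (cap) → 18 left.
Affiliate: +4 to 4 (cap) → 14 left.
Social takes 6 to reach its cap of 6 → 8 left.
Outdoor: +7 to 7 (cap) → 1 left.
Radio has room for 20 but only 1 remain, so it gets 1.
Total = 10×4 + 3×1 + 7×6 + 5×7 + 14×12 = 288.

288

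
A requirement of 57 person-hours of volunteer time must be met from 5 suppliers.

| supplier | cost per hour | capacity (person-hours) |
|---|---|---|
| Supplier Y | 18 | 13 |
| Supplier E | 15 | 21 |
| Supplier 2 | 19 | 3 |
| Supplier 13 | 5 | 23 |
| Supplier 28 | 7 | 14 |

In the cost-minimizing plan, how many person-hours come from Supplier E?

20

Fill from the cheapest supplier first.
Supplier 13 at 5: take all 23 person-hours ; 34 still needed.
Take 14 from Supplier 28 at 7 ; need 20 more.
Supplier E at 15: take 20 of its 21 ; requirement met.
Supplier Y, Supplier 2: unused.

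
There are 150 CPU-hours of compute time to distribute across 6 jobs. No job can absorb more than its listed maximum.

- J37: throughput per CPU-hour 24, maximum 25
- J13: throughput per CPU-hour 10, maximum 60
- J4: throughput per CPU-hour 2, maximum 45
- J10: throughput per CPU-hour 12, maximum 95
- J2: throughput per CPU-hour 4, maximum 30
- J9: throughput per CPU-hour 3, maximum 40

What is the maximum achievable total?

Order the jobs by throughput per CPU-hour: J37 24 > J10 12 > J13 10 > J2 4 > J9 3 > J4 2.
J37: +25 to 25 (cap) — 125 left.
Give J10 95 to hit its cap of 95 — 30 left.
J13 has room for 60 but only 30 remain, so it gets 30.
Total = 24×25 + 10×30 + 12×95 = 2040.

2040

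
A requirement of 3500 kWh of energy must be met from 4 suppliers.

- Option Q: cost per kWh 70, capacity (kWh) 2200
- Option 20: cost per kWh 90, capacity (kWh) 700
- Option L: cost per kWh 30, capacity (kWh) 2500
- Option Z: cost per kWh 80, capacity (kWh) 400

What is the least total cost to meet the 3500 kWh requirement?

Fill from the cheapest supplier first.
Option L (30): use full 2500 ; 1000 kWh to go.
Take 1000 from Option Q at 70 to finish.
Option Z, Option 20: unused.
Cost = 2500×30 + 1000×70 = 145000.

145000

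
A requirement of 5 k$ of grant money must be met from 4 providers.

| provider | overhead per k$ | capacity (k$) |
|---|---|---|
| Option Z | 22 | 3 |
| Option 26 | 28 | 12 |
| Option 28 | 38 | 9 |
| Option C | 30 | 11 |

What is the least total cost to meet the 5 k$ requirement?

122

Cheapest first:
Option Z (22): use full 3 — 2 k$ to go.
Option 26 (28): take the remaining 2 — done.
Option C, Option 28: unused.
Cost = 3×22 + 2×28 = 122.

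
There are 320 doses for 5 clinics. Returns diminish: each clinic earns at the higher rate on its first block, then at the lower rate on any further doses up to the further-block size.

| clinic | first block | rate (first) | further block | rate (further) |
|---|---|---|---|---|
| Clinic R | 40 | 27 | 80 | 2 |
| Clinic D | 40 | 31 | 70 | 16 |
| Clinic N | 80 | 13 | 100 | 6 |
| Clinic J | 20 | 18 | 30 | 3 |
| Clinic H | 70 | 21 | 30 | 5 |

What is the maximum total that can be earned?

Order all 10 blocks by rate: Clinic D/tier1 31 > Clinic R/tier1 27 > Clinic H/tier1 21 > Clinic J/tier1 18 > Clinic D/tier2 16 > Clinic N/tier1 13 > Clinic N/tier2 6 > Clinic H/tier2 5 > Clinic J/tier2 3 > Clinic R/tier2 2.
Fill Clinic D tier1 block (40 at 31) ; 280 left.
Clinic R/tier1 (27): +40 ; 240 left.
Fill Clinic H tier1 block (70 at 21) ; 170 left.
Clinic J/tier1 (18): +20 ; 150 left.
Fill Clinic D tier2 block (70 at 16) ; 80 left.
Fill Clinic N tier1 block (80 at 13) ; 0 left.
Total = 31×40 + 27×40 + 21×70 + 18×20 + 16×70 + 13×80 = 6310.

6310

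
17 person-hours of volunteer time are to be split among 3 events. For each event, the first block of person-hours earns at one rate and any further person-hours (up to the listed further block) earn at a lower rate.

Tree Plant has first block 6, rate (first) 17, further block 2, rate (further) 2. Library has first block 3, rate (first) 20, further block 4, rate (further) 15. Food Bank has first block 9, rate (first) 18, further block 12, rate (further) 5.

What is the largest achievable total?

Rank every tier by rate: Library/T1 20 > Food Bank/T1 18 > Tree Plant/T1 17 > Library/T2 15 > Food Bank/T2 5 > Tree Plant/T2 2.
Fill Library T1 block (3 at 20) — 14 left.
Food Bank T1 at 18: fill all 9 — 5 left.
Tree Plant/T1: +5 of 6 at 17; pool empty.
Total = 20×3 + 18×9 + 17×5 = 307.

307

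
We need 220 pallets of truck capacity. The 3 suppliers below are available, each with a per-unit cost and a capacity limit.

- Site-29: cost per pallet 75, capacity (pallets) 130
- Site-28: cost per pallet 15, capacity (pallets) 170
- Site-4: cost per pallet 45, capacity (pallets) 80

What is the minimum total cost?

4800

Cheapest first:
Take 170 from Site-28 at 15 → need 50 more.
Site-4 (45): take the remaining 50 → done.
Site-29: unused.
Cost = 170×15 + 50×45 = 4800.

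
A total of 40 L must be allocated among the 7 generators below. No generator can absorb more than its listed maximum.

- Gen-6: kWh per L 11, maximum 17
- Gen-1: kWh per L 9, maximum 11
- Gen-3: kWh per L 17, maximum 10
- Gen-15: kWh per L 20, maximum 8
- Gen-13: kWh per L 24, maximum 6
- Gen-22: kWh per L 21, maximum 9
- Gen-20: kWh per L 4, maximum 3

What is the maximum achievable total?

Highest kWh per L first: Gen-13 24 > Gen-22 21 > Gen-15 20 > Gen-3 17 > Gen-6 11 > Gen-1 9 > Gen-20 4.
Gen-13: +6 to 6 (cap) — 34 left.
Give Gen-22 9 to hit its cap of 9 — 25 left.
Gen-15: +8 to 8 (cap) — 17 left.
Gen-3: +10 to 10 (cap) — 7 left.
Gen-6: +7 (room for 17) → 7. Pool exhausted.
Total = 11×7 + 17×10 + 20×8 + 24×6 + 21×9 = 740.

740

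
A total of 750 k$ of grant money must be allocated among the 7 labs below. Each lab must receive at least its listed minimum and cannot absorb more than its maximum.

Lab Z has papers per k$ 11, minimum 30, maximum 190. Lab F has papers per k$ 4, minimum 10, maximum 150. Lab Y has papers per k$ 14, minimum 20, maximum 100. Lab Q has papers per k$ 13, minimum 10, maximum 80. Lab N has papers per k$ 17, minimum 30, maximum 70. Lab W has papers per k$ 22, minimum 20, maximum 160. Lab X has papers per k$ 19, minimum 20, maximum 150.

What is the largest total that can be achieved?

Meeting every minimum uses 30+10+20+10+30+20+20 = 140 k$, leaving 610.
Order the labs by papers per k$: Lab W 22 > Lab X 19 > Lab N 17 > Lab Y 14 > Lab Q 13 > Lab Z 11 > Lab F 4.
Give Lab W 140 more to hit its cap of 160 → 470 left.
Lab X takes 130 more to reach its cap of 150 → 340 left.
Lab N: +40 to 70 (cap) → 300 left.
Lab Y: +80 to 100 (cap) → 220 left.
Lab Q: +70 to 80 (cap) → 150 left.
Only 150 left; Lab Z takes them to reach 180.
Total = 11×180 + 4×10 + 14×100 + 13×80 + 17×70 + 22×160 + 19×150 = 12020.

12020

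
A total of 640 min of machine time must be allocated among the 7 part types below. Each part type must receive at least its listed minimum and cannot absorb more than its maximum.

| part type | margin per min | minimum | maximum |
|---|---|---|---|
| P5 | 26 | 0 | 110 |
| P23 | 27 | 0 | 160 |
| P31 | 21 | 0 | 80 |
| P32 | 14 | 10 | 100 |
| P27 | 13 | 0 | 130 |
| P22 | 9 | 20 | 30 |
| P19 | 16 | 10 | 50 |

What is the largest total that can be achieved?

12800

Meeting every minimum uses 0+0+0+10+0+20+10 = 40 min, leaving 600.
Rank by margin per min: P23 27 > P5 26 > P31 21 > P19 16 > P32 14 > P27 13 > P22 9.
P23 takes 160 more to reach its cap of 160 → 440 left.
P5 takes 110 more to reach its cap of 110 → 330 left.
P31 takes 80 more to reach its cap of 80 → 250 left.
P19 takes 40 more to reach its cap of 50 → 210 left.
P32: +90 to 100 (cap) → 120 left.
P27: +120 (room for 130) → 120. Pool exhausted.
Total = 26×110 + 27×160 + 21×80 + 14×100 + 13×120 + 9×20 + 16×50 = 12800.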